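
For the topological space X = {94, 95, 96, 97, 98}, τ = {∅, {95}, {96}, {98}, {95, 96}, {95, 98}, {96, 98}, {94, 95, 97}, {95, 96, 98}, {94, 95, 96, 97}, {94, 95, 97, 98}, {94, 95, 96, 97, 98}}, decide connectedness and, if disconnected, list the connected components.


(X, τ) is disconnected; components = [{96}, {98}, {94, 95, 97}].

Find clopen sets (U ∈ τ with X ∖ U ∈ τ):
  U = ∅, X ∖ U = {94, 95, 96, 97, 98} — both open, so U is clopen.
  U = {96}, X ∖ U = {94, 95, 97, 98} — both open, so U is clopen.
  U = {98}, X ∖ U = {94, 95, 96, 97} — both open, so U is clopen.
  U = {96, 98}, X ∖ U = {94, 95, 97} — both open, so U is clopen.
  U = {94, 95, 97}, X ∖ U = {96, 98} — both open, so U is clopen.
  U = {94, 95, 96, 97}, X ∖ U = {98} — both open, so U is clopen.
  U = {94, 95, 97, 98}, X ∖ U = {96} — both open, so U is clopen.
  U = {94, 95, 96, 97, 98}, X ∖ U = ∅ — both open, so U is clopen.
Nontrivial clopen(s) exist: e.g. {98}. So (X, τ) is disconnected.
Compute connected components by grouping points that agree on all clopens:
  component: {96}
  component: {98}
  component: {94, 95, 97}


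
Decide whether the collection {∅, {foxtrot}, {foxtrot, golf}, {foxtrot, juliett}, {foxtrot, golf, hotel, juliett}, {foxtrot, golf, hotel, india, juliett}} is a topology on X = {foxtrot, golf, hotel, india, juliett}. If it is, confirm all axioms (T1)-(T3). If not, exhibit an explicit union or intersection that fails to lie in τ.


τ is NOT a topology on X.

Axiom (T1): ∅ ∈ τ? Yes; X ∈ τ? Yes.
Axiom (T2/T3): check pairwise unions and intersections of members of τ.
Counterexample for (T2): {foxtrot, golf} ∪ {foxtrot, juliett} = {foxtrot, golf, juliett} ∉ τ. Therefore τ is NOT a topology.


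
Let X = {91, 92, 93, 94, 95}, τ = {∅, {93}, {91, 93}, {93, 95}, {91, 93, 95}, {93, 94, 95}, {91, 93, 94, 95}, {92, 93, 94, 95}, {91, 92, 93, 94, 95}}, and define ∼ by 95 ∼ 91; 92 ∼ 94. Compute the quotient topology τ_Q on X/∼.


X/∼ = {[91=95], [92=94], [93]}; |τ_Q| = 4.

Equivalence classes: [91=95], [92=94], [93].
Quotient map π: X → X/∼ sends 91 ↦ [91=95], 92 ↦ [92=94], 93 ↦ [93], 94 ↦ [92=94], 95 ↦ [91=95].
For each subset V ⊆ X/∼, compute π^{-1}(V) ⊆ X and check whether π^{-1}(V) ∈ τ. V is open in τ_Q iff π^{-1}(V) ∈ τ.
  V = {}: π^{-1}(V) = ∅ ∈ τ ✓.
  V = {[91=95]}: π^{-1}(V) = {91, 95} ∉ τ ✗.
  V = {[92=94]}: π^{-1}(V) = {92, 94} ∉ τ ✗.
  V = {[91=95], [92=94]}: π^{-1}(V) = {91, 92, 94, 95} ∉ τ ✗.
  V = {[93]}: π^{-1}(V) = {93} ∈ τ ✓.
  V = {[91=95], [93]}: π^{-1}(V) = {91, 93, 95} ∈ τ ✓.
  V = {[92=94], [93]}: π^{-1}(V) = {92, 93, 94} ∉ τ ✗.
  V = {[91=95], [92=94], [93]}: π^{-1}(V) = {91, 92, 93, 94, 95} ∈ τ ✓.
Open sets in the quotient: τ_Q = {{}, {[93]}, {[91=95], [93]}, {[91=95], [92=94], [93]}} (4 elements).


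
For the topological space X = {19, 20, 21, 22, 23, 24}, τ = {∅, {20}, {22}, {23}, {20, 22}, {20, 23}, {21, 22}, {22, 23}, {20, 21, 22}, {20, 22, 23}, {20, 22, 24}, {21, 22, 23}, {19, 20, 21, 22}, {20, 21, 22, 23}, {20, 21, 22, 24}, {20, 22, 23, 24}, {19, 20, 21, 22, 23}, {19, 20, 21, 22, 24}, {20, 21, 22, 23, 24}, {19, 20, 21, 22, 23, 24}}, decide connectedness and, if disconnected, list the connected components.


(X, τ) is disconnected; components = [{23}, {19, 20, 21, 22, 24}].

Find clopen sets (U ∈ τ with X ∖ U ∈ τ):
  U = ∅, X ∖ U = {19, 20, 21, 22, 23, 24} — both open, so U is clopen.
  U = {23}, X ∖ U = {19, 20, 21, 22, 24} — both open, so U is clopen.
  U = {19, 20, 21, 22, 24}, X ∖ U = {23} — both open, so U is clopen.
  U = {19, 20, 21, 22, 23, 24}, X ∖ U = ∅ — both open, so U is clopen.
Nontrivial clopen(s) exist: e.g. {23}. So (X, τ) is disconnected.
Compute connected components by grouping points that agree on all clopens:
  component: {23}
  component: {19, 20, 21, 22, 24}


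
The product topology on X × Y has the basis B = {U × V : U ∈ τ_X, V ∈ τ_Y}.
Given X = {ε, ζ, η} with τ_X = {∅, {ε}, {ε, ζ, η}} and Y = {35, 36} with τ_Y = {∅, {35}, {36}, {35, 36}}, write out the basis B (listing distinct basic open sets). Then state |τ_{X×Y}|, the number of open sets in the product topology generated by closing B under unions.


Basis B = {∅ × ∅, {ε} × {35}, {ε} × {36}, {ε} × {35, 36}, {ε, ζ, η} × {35}, {ε, ζ, η} × {36}, {ε, ζ, η} × {35, 36}}; |τ_{X×Y}| = 9.

Enumerate products U × V with U ∈ τ_X, V ∈ τ_Y (deduplicated):
  ∅ × ∅ = {} (∅)
  {ε} × {35} = {(ε,35)}
  {ε} × {36} = {(ε,36)}
  {ε} × {35, 36} = {(ε,35), (ε,36)}
  {ε, ζ, η} × {35} = {(ε,35), (ζ,35), (η,35)}
  {ε, ζ, η} × {36} = {(ε,36), (ζ,36), (η,36)}
  {ε, ζ, η} × {35, 36} = {(ε,35), (ε,36), (ζ,35), (ζ,36), (η,35), (η,36)}
These 7 distinct sets form the basis B.
Close under arbitrary unions to get τ_{X×Y}; counting gives |τ_{X×Y}| = 9.


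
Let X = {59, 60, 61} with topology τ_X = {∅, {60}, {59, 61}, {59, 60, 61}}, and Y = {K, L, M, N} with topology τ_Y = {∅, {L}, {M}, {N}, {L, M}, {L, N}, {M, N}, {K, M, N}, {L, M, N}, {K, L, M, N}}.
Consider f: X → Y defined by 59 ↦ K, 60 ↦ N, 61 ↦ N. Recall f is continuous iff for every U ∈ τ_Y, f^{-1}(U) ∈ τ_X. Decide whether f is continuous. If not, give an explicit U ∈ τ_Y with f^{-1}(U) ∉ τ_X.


f is NOT continuous.

Compute f^{-1}(U) for each U ∈ τ_Y:
  U = ∅: f^{-1}(U) = ∅ ∈ τ_X ✓.
  U = {L}: f^{-1}(U) = ∅ ∈ τ_X ✓.
  U = {M}: f^{-1}(U) = ∅ ∈ τ_X ✓.
  U = {N}: f^{-1}(U) = {60, 61} ∉ τ_X ✗.
  U = {L, M}: f^{-1}(U) = ∅ ∈ τ_X ✓.
  U = {L, N}: f^{-1}(U) = {60, 61} ∉ τ_X ✗.
  U = {M, N}: f^{-1}(U) = {60, 61} ∉ τ_X ✗.
  U = {K, M, N}: f^{-1}(U) = {59, 60, 61} ∈ τ_X ✓.
  U = {L, M, N}: f^{-1}(U) = {60, 61} ∉ τ_X ✗.
  U = {K, L, M, N}: f^{-1}(U) = {59, 60, 61} ∈ τ_X ✓.
Found U = {N} with f^{-1}(U) = {60, 61} not in τ_X. Therefore f is NOT continuous.


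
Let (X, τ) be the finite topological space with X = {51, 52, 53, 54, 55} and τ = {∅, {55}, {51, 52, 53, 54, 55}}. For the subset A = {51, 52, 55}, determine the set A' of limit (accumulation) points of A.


A' = {51, 52, 53, 54}

For each x ∈ X, list the open sets U ∈ τ with x ∈ U, then check whether U ∩ (A ∖ {x}) ≠ ∅ for every such U.
  x = 51: opens ∋ x are {51, 52, 53, 54, 55}; each meets A ∖ {51}, so x IS a limit point.
  x = 52: opens ∋ x are {51, 52, 53, 54, 55}; each meets A ∖ {52}, so x IS a limit point.
  x = 53: opens ∋ x are {51, 52, 53, 54, 55}; each meets A ∖ {53}, so x IS a limit point.
  x = 54: opens ∋ x are {51, 52, 53, 54, 55}; each meets A ∖ {54}, so x IS a limit point.
  x = 55: open {55} ∋ x has {55} ∩ (A ∖ {55}) = ∅, so x is NOT a limit point.
Collecting: A' = {51, 52, 53, 54}.


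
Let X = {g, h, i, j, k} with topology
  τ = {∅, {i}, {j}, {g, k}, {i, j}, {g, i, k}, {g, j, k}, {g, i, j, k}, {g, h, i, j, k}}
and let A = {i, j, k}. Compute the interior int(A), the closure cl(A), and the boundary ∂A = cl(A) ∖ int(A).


int(A) = {i, j}, cl(A) = {g, h, i, j, k}, ∂A = {g, h, k}.

Closed sets in (X, τ) are complements of opens:
  closed(X, τ) = {∅, {h}, {h, i}, {h, j}, {g, h, k}, {h, i, j}, {g, h, i, k}, {g, h, j, k}, {g, h, i, j, k}}.
int(A) = ⋃ {U ∈ τ : U ⊆ A}. Opens contained in A: ∅, {i}, {j}, {i, j}.
Taking the union of these: int(A) = {i, j}.
cl(A) = ⋂ {C closed : A ⊆ C}. Closed sets containing A: {g, h, i, j, k}.
Intersecting these: cl(A) = {g, h, i, j, k}.
∂A = cl(A) ∖ int(A) = {g, h, i, j, k} ∖ {i, j} = {g, h, k}.


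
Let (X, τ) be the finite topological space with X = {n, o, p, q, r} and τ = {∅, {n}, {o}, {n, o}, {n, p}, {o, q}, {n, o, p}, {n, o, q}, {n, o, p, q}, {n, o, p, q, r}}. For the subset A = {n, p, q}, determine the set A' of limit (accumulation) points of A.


A' = {p, r}

For each x ∈ X, list the open sets U ∈ τ with x ∈ U, then check whether U ∩ (A ∖ {x}) ≠ ∅ for every such U.
  x = n: open {n} ∋ x has {n} ∩ (A ∖ {n}) = ∅, so x is NOT a limit point.
  x = o: open {o} ∋ x has {o} ∩ (A ∖ {o}) = ∅, so x is NOT a limit point.
  x = p: opens ∋ x are {n, p}, {n, o, p}, {n, o, p, q}, {n, o, p, q, r}; each meets A ∖ {p}, so x IS a limit point.
  x = q: open {o, q} ∋ x has {o, q} ∩ (A ∖ {q}) = ∅, so x is NOT a limit point.
  x = r: opens ∋ x are {n, o, p, q, r}; each meets A ∖ {r}, so x IS a limit point.
Collecting: A' = {p, r}.


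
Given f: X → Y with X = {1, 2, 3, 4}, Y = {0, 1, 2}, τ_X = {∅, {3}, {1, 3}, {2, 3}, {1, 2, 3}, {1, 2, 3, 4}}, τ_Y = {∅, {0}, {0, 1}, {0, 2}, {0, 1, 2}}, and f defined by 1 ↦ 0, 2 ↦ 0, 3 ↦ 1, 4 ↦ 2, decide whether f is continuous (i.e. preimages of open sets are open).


f is NOT continuous.

Compute f^{-1}(U) for each U ∈ τ_Y:
  U = ∅: f^{-1}(U) = ∅ ∈ τ_X ✓.
  U = {0}: f^{-1}(U) = {1, 2} ∉ τ_X ✗.
  U = {0, 1}: f^{-1}(U) = {1, 2, 3} ∈ τ_X ✓.
  U = {0, 2}: f^{-1}(U) = {1, 2, 4} ∉ τ_X ✗.
  U = {0, 1, 2}: f^{-1}(U) = {1, 2, 3, 4} ∈ τ_X ✓.
Found U = {0} with f^{-1}(U) = {1, 2} not in τ_X. Therefore f is NOT continuous.


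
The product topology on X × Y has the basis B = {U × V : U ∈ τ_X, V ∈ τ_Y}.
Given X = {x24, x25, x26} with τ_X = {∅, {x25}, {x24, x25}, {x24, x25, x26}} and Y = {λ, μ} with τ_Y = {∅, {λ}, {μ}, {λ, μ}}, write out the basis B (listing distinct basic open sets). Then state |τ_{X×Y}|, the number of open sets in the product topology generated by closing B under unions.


Basis B = {∅ × ∅, {x25} × {λ}, {x25} × {μ}, {x24, x25} × {λ}, {x24, x25} × {μ}, {x25} × {λ, μ}, {x24, x25, x26} × {λ}, {x24, x25, x26} × {μ}, {x24, x25} × {λ, μ}, {x24, x25, x26} × {λ, μ}}; |τ_{X×Y}| = 16.

Enumerate products U × V with U ∈ τ_X, V ∈ τ_Y (deduplicated):
  ∅ × ∅ = {} (∅)
  {x25} × {λ} = {(x25,λ)}
  {x25} × {μ} = {(x25,μ)}
  {x24, x25} × {λ} = {(x24,λ), (x25,λ)}
  {x24, x25} × {μ} = {(x24,μ), (x25,μ)}
  {x25} × {λ, μ} = {(x25,λ), (x25,μ)}
  {x24, x25, x26} × {λ} = {(x24,λ), (x25,λ), (x26,λ)}
  {x24, x25, x26} × {μ} = {(x24,μ), (x25,μ), (x26,μ)}
  {x24, x25} × {λ, μ} = {(x24,λ), (x24,μ), (x25,λ), (x25,μ)}
  {x24, x25, x26} × {λ, μ} = {(x24,λ), (x24,μ), (x25,λ), (x25,μ), (x26,λ), (x26,μ)}
These 10 distinct sets form the basis B.
Close under arbitrary unions to get τ_{X×Y}; counting gives |τ_{X×Y}| = 16.


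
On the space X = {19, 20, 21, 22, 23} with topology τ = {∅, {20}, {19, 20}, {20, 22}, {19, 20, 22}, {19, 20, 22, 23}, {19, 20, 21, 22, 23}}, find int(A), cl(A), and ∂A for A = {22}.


int(A) = ∅, cl(A) = {21, 22, 23}, ∂A = {21, 22, 23}.

Closed sets in (X, τ) are complements of opens:
  closed(X, τ) = {∅, {21}, {21, 23}, {19, 21, 23}, {21, 22, 23}, {19, 21, 22, 23}, {19, 20, 21, 22, 23}}.
int(A) = ⋃ {U ∈ τ : U ⊆ A}. Opens contained in A: ∅.
Taking the union of these: int(A) = ∅.
cl(A) = ⋂ {C closed : A ⊆ C}. Closed sets containing A: {21, 22, 23}, {19, 21, 22, 23}, {19, 20, 21, 22, 23}.
Intersecting these: cl(A) = {21, 22, 23}.
∂A = cl(A) ∖ int(A) = {21, 22, 23} ∖ ∅ = {21, 22, 23}.


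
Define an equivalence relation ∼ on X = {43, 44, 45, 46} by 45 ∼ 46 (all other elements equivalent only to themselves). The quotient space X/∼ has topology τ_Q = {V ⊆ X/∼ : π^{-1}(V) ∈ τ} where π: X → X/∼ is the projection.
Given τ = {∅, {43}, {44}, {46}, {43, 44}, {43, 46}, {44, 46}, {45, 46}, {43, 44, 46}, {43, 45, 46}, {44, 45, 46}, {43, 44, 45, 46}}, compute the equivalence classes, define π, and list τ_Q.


X/∼ = {[43], [44], [45=46]}; |τ_Q| = 8.

Equivalence classes: [43], [44], [45=46].
Quotient map π: X → X/∼ sends 43 ↦ [43], 44 ↦ [44], 45 ↦ [45=46], 46 ↦ [45=46].
For each subset V ⊆ X/∼, compute π^{-1}(V) ⊆ X and check whether π^{-1}(V) ∈ τ. V is open in τ_Q iff π^{-1}(V) ∈ τ.
  V = {}: π^{-1}(V) = ∅ ∈ τ ✓.
  V = {[43]}: π^{-1}(V) = {43} ∈ τ ✓.
  V = {[44]}: π^{-1}(V) = {44} ∈ τ ✓.
  V = {[43], [44]}: π^{-1}(V) = {43, 44} ∈ τ ✓.
  V = {[45=46]}: π^{-1}(V) = {45, 46} ∈ τ ✓.
  V = {[43], [45=46]}: π^{-1}(V) = {43, 45, 46} ∈ τ ✓.
  V = {[44], [45=46]}: π^{-1}(V) = {44, 45, 46} ∈ τ ✓.
  V = {[43], [44], [45=46]}: π^{-1}(V) = {43, 44, 45, 46} ∈ τ ✓.
Open sets in the quotient: τ_Q = {{}, {[43]}, {[44]}, {[43], [44]}, {[45=46]}, {[43], [45=46]}, {[44], [45=46]}, {[43], [44], [45=46]}} (8 elements).


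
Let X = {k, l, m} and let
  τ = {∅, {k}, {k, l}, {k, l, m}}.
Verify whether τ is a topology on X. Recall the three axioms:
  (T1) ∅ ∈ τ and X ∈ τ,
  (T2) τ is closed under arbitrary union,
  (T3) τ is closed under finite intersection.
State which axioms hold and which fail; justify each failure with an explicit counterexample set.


τ IS a topology on X.

Axiom (T1): ∅ ∈ τ? Yes; X ∈ τ? Yes.
Axiom (T2/T3): check pairwise unions and intersections of members of τ.
All pairwise intersections and unions checked — each lies in τ. Therefore τ satisfies (T1), (T2), (T3): it IS a topology on X.


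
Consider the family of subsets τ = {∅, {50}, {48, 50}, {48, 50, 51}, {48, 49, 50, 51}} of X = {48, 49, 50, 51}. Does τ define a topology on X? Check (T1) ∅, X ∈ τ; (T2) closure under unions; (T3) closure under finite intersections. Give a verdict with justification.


τ IS a topology on X.

Axiom (T1): ∅ ∈ τ? Yes; X ∈ τ? Yes.
Axiom (T2/T3): check pairwise unions and intersections of members of τ.
All pairwise intersections and unions checked — each lies in τ. Therefore τ satisfies (T1), (T2), (T3): it IS a topology on X.


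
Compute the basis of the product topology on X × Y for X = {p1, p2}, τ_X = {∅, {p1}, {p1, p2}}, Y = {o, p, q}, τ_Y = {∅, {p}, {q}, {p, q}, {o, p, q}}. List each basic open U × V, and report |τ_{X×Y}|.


Basis B = {∅ × ∅, {p1} × {p}, {p1} × {q}, {p1} × {p, q}, {p1, p2} × {p}, {p1, p2} × {q}, {p1} × {o, p, q}, {p1, p2} × {p, q}, {p1, p2} × {o, p, q}}; |τ_{X×Y}| = 14.

Enumerate products U × V with U ∈ τ_X, V ∈ τ_Y (deduplicated):
  ∅ × ∅ = {} (∅)
  {p1} × {p} = {(p1,p)}
  {p1} × {q} = {(p1,q)}
  {p1} × {p, q} = {(p1,p), (p1,q)}
  {p1, p2} × {p} = {(p1,p), (p2,p)}
  {p1, p2} × {q} = {(p1,q), (p2,q)}
  {p1} × {o, p, q} = {(p1,o), (p1,p), (p1,q)}
  {p1, p2} × {p, q} = {(p1,p), (p1,q), (p2,p), (p2,q)}
  {p1, p2} × {o, p, q} = {(p1,o), (p1,p), (p1,q), (p2,o), (p2,p), (p2,q)}
These 9 distinct sets form the basis B.
Close under arbitrary unions to get τ_{X×Y}; counting gives |τ_{X×Y}| = 14.


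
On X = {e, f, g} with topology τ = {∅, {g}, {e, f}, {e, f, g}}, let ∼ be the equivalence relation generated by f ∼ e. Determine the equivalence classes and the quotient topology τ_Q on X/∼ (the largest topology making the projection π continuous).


X/∼ = {[e=f], [g]}; |τ_Q| = 4.

Equivalence classes: [e=f], [g].
Quotient map π: X → X/∼ sends e ↦ [e=f], f ↦ [e=f], g ↦ [g].
For each subset V ⊆ X/∼, compute π^{-1}(V) ⊆ X and check whether π^{-1}(V) ∈ τ. V is open in τ_Q iff π^{-1}(V) ∈ τ.
  V = {}: π^{-1}(V) = ∅ ∈ τ ✓.
  V = {[e=f]}: π^{-1}(V) = {e, f} ∈ τ ✓.
  V = {[g]}: π^{-1}(V) = {g} ∈ τ ✓.
  V = {[e=f], [g]}: π^{-1}(V) = {e, f, g} ∈ τ ✓.
Open sets in the quotient: τ_Q = {{}, {[e=f]}, {[g]}, {[e=f], [g]}} (4 elements).


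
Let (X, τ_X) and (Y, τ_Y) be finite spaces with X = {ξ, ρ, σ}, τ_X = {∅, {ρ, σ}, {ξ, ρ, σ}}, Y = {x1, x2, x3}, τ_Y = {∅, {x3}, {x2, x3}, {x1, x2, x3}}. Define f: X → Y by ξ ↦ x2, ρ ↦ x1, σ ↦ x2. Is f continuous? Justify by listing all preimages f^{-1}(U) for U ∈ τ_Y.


f is NOT continuous.

Compute f^{-1}(U) for each U ∈ τ_Y:
  U = ∅: f^{-1}(U) = ∅ ∈ τ_X ✓.
  U = {x3}: f^{-1}(U) = ∅ ∈ τ_X ✓.
  U = {x2, x3}: f^{-1}(U) = {ξ, σ} ∉ τ_X ✗.
  U = {x1, x2, x3}: f^{-1}(U) = {ξ, ρ, σ} ∈ τ_X ✓.
Found U = {x2, x3} with f^{-1}(U) = {ξ, σ} not in τ_X. Therefore f is NOT continuous.


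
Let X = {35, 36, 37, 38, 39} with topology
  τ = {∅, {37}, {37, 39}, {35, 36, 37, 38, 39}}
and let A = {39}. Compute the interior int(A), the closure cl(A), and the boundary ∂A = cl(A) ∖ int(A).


int(A) = ∅, cl(A) = {35, 36, 38, 39}, ∂A = {35, 36, 38, 39}.

Closed sets in (X, τ) are complements of opens:
  closed(X, τ) = {∅, {35, 36, 38}, {35, 36, 38, 39}, {35, 36, 37, 38, 39}}.
int(A) = ⋃ {U ∈ τ : U ⊆ A}. Opens contained in A: ∅.
Taking the union of these: int(A) = ∅.
cl(A) = ⋂ {C closed : A ⊆ C}. Closed sets containing A: {35, 36, 38, 39}, {35, 36, 37, 38, 39}.
Intersecting these: cl(A) = {35, 36, 38, 39}.
∂A = cl(A) ∖ int(A) = {35, 36, 38, 39} ∖ ∅ = {35, 36, 38, 39}.


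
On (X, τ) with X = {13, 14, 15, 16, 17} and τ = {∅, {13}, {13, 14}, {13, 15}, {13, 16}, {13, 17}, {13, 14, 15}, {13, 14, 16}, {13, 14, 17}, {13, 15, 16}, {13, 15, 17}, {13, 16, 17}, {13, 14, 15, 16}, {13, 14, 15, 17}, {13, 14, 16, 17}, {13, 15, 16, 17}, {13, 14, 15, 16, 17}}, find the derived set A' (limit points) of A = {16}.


A' = ∅

For each x ∈ X, list the open sets U ∈ τ with x ∈ U, then check whether U ∩ (A ∖ {x}) ≠ ∅ for every such U.
  x = 13: open {13} ∋ x has {13} ∩ (A ∖ {13}) = ∅, so x is NOT a limit point.
  x = 14: open {13, 14} ∋ x has {13, 14} ∩ (A ∖ {14}) = ∅, so x is NOT a limit point.
  x = 15: open {13, 15} ∋ x has {13, 15} ∩ (A ∖ {15}) = ∅, so x is NOT a limit point.
  x = 16: open {13, 16} ∋ x has {13, 16} ∩ (A ∖ {16}) = ∅, so x is NOT a limit point.
  x = 17: open {13, 17} ∋ x has {13, 17} ∩ (A ∖ {17}) = ∅, so x is NOT a limit point.
Collecting: A' = ∅.


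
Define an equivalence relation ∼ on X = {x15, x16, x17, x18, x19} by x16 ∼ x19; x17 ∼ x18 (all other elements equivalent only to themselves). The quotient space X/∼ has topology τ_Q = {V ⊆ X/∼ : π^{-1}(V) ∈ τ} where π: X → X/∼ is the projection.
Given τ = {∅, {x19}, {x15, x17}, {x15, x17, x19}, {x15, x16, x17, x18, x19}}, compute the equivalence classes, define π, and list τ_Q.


X/∼ = {[x15], [x16=x19], [x17=x18]}; |τ_Q| = 2.

Equivalence classes: [x15], [x16=x19], [x17=x18].
Quotient map π: X → X/∼ sends x15 ↦ [x15], x16 ↦ [x16=x19], x17 ↦ [x17=x18], x18 ↦ [x17=x18], x19 ↦ [x16=x19].
For each subset V ⊆ X/∼, compute π^{-1}(V) ⊆ X and check whether π^{-1}(V) ∈ τ. V is open in τ_Q iff π^{-1}(V) ∈ τ.
  V = {}: π^{-1}(V) = ∅ ∈ τ ✓.
  V = {[x15]}: π^{-1}(V) = {x15} ∉ τ ✗.
  V = {[x16=x19]}: π^{-1}(V) = {x16, x19} ∉ τ ✗.
  V = {[x15], [x16=x19]}: π^{-1}(V) = {x15, x16, x19} ∉ τ ✗.
  V = {[x17=x18]}: π^{-1}(V) = {x17, x18} ∉ τ ✗.
  V = {[x15], [x17=x18]}: π^{-1}(V) = {x15, x17, x18} ∉ τ ✗.
  V = {[x16=x19], [x17=x18]}: π^{-1}(V) = {x16, x17, x18, x19} ∉ τ ✗.
  V = {[x15], [x16=x19], [x17=x18]}: π^{-1}(V) = {x15, x16, x17, x18, x19} ∈ τ ✓.
Open sets in the quotient: τ_Q = {{}, {[x15], [x16=x19], [x17=x18]}} (2 elements).


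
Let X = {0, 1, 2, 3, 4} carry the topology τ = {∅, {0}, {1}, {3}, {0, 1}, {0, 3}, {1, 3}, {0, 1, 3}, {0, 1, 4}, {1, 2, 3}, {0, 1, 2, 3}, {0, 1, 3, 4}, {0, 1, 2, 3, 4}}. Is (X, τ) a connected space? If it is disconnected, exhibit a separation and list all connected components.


(X, τ) is connected.

Find clopen sets (U ∈ τ with X ∖ U ∈ τ):
  U = ∅, X ∖ U = {0, 1, 2, 3, 4} — both open, so U is clopen.
  U = {0, 1, 2, 3, 4}, X ∖ U = ∅ — both open, so U is clopen.
Only trivial clopens (∅ and X) exist, so (X, τ) is connected.
Compute connected components by grouping points that agree on all clopens:
  component: {0, 1, 2, 3, 4}


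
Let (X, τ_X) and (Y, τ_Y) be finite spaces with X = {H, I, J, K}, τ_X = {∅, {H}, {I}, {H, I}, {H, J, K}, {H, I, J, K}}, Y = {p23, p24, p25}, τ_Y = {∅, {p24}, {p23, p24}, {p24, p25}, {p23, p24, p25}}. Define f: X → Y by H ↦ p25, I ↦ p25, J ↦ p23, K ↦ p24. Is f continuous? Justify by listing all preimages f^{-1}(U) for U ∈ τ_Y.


f is NOT continuous.

Compute f^{-1}(U) for each U ∈ τ_Y:
  U = ∅: f^{-1}(U) = ∅ ∈ τ_X ✓.
  U = {p24}: f^{-1}(U) = {K} ∉ τ_X ✗.
  U = {p23, p24}: f^{-1}(U) = {J, K} ∉ τ_X ✗.
  U = {p24, p25}: f^{-1}(U) = {H, I, K} ∉ τ_X ✗.
  U = {p23, p24, p25}: f^{-1}(U) = {H, I, J, K} ∈ τ_X ✓.
Found U = {p24} with f^{-1}(U) = {K} not in τ_X. Therefore f is NOT continuous.


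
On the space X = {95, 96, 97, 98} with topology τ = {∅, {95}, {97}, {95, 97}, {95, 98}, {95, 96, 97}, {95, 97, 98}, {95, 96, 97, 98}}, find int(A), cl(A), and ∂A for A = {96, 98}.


int(A) = ∅, cl(A) = {96, 98}, ∂A = {96, 98}.

Closed sets in (X, τ) are complements of opens:
  closed(X, τ) = {∅, {96}, {98}, {96, 97}, {96, 98}, {95, 96, 98}, {96, 97, 98}, {95, 96, 97, 98}}.
int(A) = ⋃ {U ∈ τ : U ⊆ A}. Opens contained in A: ∅.
Taking the union of these: int(A) = ∅.
cl(A) = ⋂ {C closed : A ⊆ C}. Closed sets containing A: {96, 98}, {95, 96, 98}, {96, 97, 98}, {95, 96, 97, 98}.
Intersecting these: cl(A) = {96, 98}.
∂A = cl(A) ∖ int(A) = {96, 98} ∖ ∅ = {96, 98}.


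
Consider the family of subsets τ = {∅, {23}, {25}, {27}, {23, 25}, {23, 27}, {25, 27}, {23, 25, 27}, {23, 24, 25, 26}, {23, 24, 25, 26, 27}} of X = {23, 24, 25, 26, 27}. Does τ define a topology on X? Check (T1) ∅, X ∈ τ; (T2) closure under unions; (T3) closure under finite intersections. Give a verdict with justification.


τ IS a topology on X.

Axiom (T1): ∅ ∈ τ? Yes; X ∈ τ? Yes.
Axiom (T2/T3): check pairwise unions and intersections of members of τ.
All pairwise intersections and unions checked — each lies in τ. Therefore τ satisfies (T1), (T2), (T3): it IS a topology on X.


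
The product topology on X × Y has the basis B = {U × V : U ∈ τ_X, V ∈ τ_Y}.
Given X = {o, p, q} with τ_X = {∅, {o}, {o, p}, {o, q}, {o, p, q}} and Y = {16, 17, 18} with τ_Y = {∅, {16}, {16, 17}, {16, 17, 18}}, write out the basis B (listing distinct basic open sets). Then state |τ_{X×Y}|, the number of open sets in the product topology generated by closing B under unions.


Basis B = {∅ × ∅, {o} × {16}, {o} × {16, 17}, {o, p} × {16}, {o, q} × {16}, {o} × {16, 17, 18}, {o, p, q} × {16}, {o, p} × {16, 17}, {o, q} × {16, 17}, {o, p} × {16, 17, 18}, {o, q} × {16, 17, 18}, {o, p, q} × {16, 17}, {o, p, q} × {16, 17, 18}}; |τ_{X×Y}| = 30.

Enumerate products U × V with U ∈ τ_X, V ∈ τ_Y (deduplicated):
  ∅ × ∅ = {} (∅)
  {o} × {16} = {(o,16)}
  {o} × {16, 17} = {(o,16), (o,17)}
  {o, p} × {16} = {(o,16), (p,16)}
  {o, q} × {16} = {(o,16), (q,16)}
  {o} × {16, 17, 18} = {(o,16), (o,17), (o,18)}
  {o, p, q} × {16} = {(o,16), (p,16), (q,16)}
  {o, p} × {16, 17} = {(o,16), (o,17), (p,16), (p,17)}
  {o, q} × {16, 17} = {(o,16), (o,17), (q,16), (q,17)}
  {o, p} × {16, 17, 18} = {(o,16), (o,17), (o,18), (p,16), (p,17), (p,18)}
  {o, q} × {16, 17, 18} = {(o,16), (o,17), (o,18), (q,16), (q,17), (q,18)}
  {o, p, q} × {16, 17} = {(o,16), (o,17), (p,16), (p,17), (q,16), (q,17)}
  {o, p, q} × {16, 17, 18} = {(o,16), (o,17), (o,18), (p,16), (p,17), (p,18), (q,16), (q,17), (q,18)}
These 13 distinct sets form the basis B.
Close under arbitrary unions to get τ_{X×Y}; counting gives |τ_{X×Y}| = 30.


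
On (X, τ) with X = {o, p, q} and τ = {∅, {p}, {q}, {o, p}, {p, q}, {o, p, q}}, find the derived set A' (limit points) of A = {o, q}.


A' = ∅

For each x ∈ X, list the open sets U ∈ τ with x ∈ U, then check whether U ∩ (A ∖ {x}) ≠ ∅ for every such U.
  x = o: open {o, p} ∋ x has {o, p} ∩ (A ∖ {o}) = ∅, so x is NOT a limit point.
  x = p: open {p} ∋ x has {p} ∩ (A ∖ {p}) = ∅, so x is NOT a limit point.
  x = q: open {q} ∋ x has {q} ∩ (A ∖ {q}) = ∅, so x is NOT a limit point.
Collecting: A' = ∅.


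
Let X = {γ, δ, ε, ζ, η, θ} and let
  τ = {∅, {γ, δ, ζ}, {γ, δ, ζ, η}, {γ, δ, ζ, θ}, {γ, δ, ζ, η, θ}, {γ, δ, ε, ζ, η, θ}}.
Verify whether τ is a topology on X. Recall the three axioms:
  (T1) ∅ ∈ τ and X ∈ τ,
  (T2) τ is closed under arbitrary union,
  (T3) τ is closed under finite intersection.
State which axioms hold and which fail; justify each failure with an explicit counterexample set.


τ IS a topology on X.

Axiom (T1): ∅ ∈ τ? Yes; X ∈ τ? Yes.
Axiom (T2/T3): check pairwise unions and intersections of members of τ.
All pairwise intersections and unions checked — each lies in τ. Therefore τ satisfies (T1), (T2), (T3): it IS a topology on X.


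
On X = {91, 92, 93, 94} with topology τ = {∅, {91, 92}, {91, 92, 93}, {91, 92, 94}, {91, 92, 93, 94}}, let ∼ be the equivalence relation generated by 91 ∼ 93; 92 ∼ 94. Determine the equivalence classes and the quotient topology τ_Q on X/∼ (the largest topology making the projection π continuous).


X/∼ = {[91=93], [92=94]}; |τ_Q| = 2.

Equivalence classes: [91=93], [92=94].
Quotient map π: X → X/∼ sends 91 ↦ [91=93], 92 ↦ [92=94], 93 ↦ [91=93], 94 ↦ [92=94].
For each subset V ⊆ X/∼, compute π^{-1}(V) ⊆ X and check whether π^{-1}(V) ∈ τ. V is open in τ_Q iff π^{-1}(V) ∈ τ.
  V = {}: π^{-1}(V) = ∅ ∈ τ ✓.
  V = {[91=93]}: π^{-1}(V) = {91, 93} ∉ τ ✗.
  V = {[92=94]}: π^{-1}(V) = {92, 94} ∉ τ ✗.
  V = {[91=93], [92=94]}: π^{-1}(V) = {91, 92, 93, 94} ∈ τ ✓.
Open sets in the quotient: τ_Q = {{}, {[91=93], [92=94]}} (2 elements).


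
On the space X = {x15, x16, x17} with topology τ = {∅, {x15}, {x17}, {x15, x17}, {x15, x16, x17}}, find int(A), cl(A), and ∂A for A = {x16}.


int(A) = ∅, cl(A) = {x16}, ∂A = {x16}.

Closed sets in (X, τ) are complements of opens:
  closed(X, τ) = {∅, {x16}, {x15, x16}, {x16, x17}, {x15, x16, x17}}.
int(A) = ⋃ {U ∈ τ : U ⊆ A}. Opens contained in A: ∅.
Taking the union of these: int(A) = ∅.
cl(A) = ⋂ {C closed : A ⊆ C}. Closed sets containing A: {x16}, {x15, x16}, {x16, x17}, {x15, x16, x17}.
Intersecting these: cl(A) = {x16}.
∂A = cl(A) ∖ int(A) = {x16} ∖ ∅ = {x16}.


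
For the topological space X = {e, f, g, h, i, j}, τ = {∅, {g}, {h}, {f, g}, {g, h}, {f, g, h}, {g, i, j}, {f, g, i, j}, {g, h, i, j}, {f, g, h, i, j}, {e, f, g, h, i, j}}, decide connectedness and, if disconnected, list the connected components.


(X, τ) is connected.

Find clopen sets (U ∈ τ with X ∖ U ∈ τ):
  U = ∅, X ∖ U = {e, f, g, h, i, j} — both open, so U is clopen.
  U = {e, f, g, h, i, j}, X ∖ U = ∅ — both open, so U is clopen.
Only trivial clopens (∅ and X) exist, so (X, τ) is connected.
Compute connected components by grouping points that agree on all clopens:
  component: {e, f, g, h, i, j}


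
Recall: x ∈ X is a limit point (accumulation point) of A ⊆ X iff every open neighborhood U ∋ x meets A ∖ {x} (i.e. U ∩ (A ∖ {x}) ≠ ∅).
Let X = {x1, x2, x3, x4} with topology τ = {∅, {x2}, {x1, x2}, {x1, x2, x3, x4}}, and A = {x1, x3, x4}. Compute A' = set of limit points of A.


A' = {x3, x4}

For each x ∈ X, list the open sets U ∈ τ with x ∈ U, then check whether U ∩ (A ∖ {x}) ≠ ∅ for every such U.
  x = x1: open {x1, x2} ∋ x has {x1, x2} ∩ (A ∖ {x1}) = ∅, so x is NOT a limit point.
  x = x2: open {x2} ∋ x has {x2} ∩ (A ∖ {x2}) = ∅, so x is NOT a limit point.
  x = x3: opens ∋ x are {x1, x2, x3, x4}; each meets A ∖ {x3}, so x IS a limit point.
  x = x4: opens ∋ x are {x1, x2, x3, x4}; each meets A ∖ {x4}, so x IS a limit point.
Collecting: A' = {x3, x4}.


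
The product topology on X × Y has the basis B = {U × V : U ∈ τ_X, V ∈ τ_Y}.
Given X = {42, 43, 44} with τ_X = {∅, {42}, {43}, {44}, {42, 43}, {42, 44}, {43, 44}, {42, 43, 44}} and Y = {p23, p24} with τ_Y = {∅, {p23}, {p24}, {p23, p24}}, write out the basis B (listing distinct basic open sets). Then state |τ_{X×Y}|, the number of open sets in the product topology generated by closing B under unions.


Basis B = {∅ × ∅, {42} × {p23}, {42} × {p24}, {43} × {p23}, {43} × {p24}, {44} × {p23}, {44} × {p24}, {42} × {p23, p24}, {42, 43} × {p23}, {42, 44} × {p23}, {42, 43} × {p24}, {42, 44} × {p24}, {43} × {p23, p24}, {43, 44} × {p23}, {43, 44} × {p24}, {44} × {p23, p24}, {42, 43, 44} × {p23}, {42, 43, 44} × {p24}, {42, 43} × {p23, p24}, {42, 44} × {p23, p24}, {43, 44} × {p23, p24}, {42, 43, 44} × {p23, p24}}; |τ_{X×Y}| = 64.

Enumerate products U × V with U ∈ τ_X, V ∈ τ_Y (deduplicated):
  ∅ × ∅ = {} (∅)
  {42} × {p23} = {(42,p23)}
  {42} × {p24} = {(42,p24)}
  {43} × {p23} = {(43,p23)}
  {43} × {p24} = {(43,p24)}
  {44} × {p23} = {(44,p23)}
  {44} × {p24} = {(44,p24)}
  {42} × {p23, p24} = {(42,p23), (42,p24)}
  {42, 43} × {p23} = {(42,p23), (43,p23)}
  {42, 44} × {p23} = {(42,p23), (44,p23)}
  {42, 43} × {p24} = {(42,p24), (43,p24)}
  {42, 44} × {p24} = {(42,p24), (44,p24)}
  {43} × {p23, p24} = {(43,p23), (43,p24)}
  {43, 44} × {p23} = {(43,p23), (44,p23)}
  {43, 44} × {p24} = {(43,p24), (44,p24)}
  {44} × {p23, p24} = {(44,p23), (44,p24)}
  {42, 43, 44} × {p23} = {(42,p23), (43,p23), (44,p23)}
  {42, 43, 44} × {p24} = {(42,p24), (43,p24), (44,p24)}
  {42, 43} × {p23, p24} = {(42,p23), (42,p24), (43,p23), (43,p24)}
  {42, 44} × {p23, p24} = {(42,p23), (42,p24), (44,p23), (44,p24)}
  {43, 44} × {p23, p24} = {(43,p23), (43,p24), (44,p23), (44,p24)}
  {42, 43, 44} × {p23, p24} = {(42,p23), (42,p24), (43,p23), (43,p24), (44,p23), (44,p24)}
These 22 distinct sets form the basis B.
Close under arbitrary unions to get τ_{X×Y}; counting gives |τ_{X×Y}| = 64.


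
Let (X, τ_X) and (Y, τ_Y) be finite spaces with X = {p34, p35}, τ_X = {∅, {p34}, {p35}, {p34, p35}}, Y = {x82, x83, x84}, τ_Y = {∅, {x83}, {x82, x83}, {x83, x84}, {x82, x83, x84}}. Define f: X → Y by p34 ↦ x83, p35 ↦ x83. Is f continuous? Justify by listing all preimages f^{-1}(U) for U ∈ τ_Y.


f IS continuous.

Compute f^{-1}(U) for each U ∈ τ_Y:
  U = ∅: f^{-1}(U) = ∅ ∈ τ_X ✓.
  U = {x83}: f^{-1}(U) = {p34, p35} ∈ τ_X ✓.
  U = {x82, x83}: f^{-1}(U) = {p34, p35} ∈ τ_X ✓.
  U = {x83, x84}: f^{-1}(U) = {p34, p35} ∈ τ_X ✓.
  U = {x82, x83, x84}: f^{-1}(U) = {p34, p35} ∈ τ_X ✓.
Every preimage lies in τ_X, so f IS continuous.


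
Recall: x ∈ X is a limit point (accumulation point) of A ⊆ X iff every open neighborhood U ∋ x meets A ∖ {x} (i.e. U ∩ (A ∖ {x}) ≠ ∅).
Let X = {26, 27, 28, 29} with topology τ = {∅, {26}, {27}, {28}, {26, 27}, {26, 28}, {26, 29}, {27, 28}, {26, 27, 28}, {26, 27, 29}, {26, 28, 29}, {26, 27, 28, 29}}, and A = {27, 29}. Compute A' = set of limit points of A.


A' = ∅

For each x ∈ X, list the open sets U ∈ τ with x ∈ U, then check whether U ∩ (A ∖ {x}) ≠ ∅ for every such U.
  x = 26: open {26} ∋ x has {26} ∩ (A ∖ {26}) = ∅, so x is NOT a limit point.
  x = 27: open {27} ∋ x has {27} ∩ (A ∖ {27}) = ∅, so x is NOT a limit point.
  x = 28: open {28} ∋ x has {28} ∩ (A ∖ {28}) = ∅, so x is NOT a limit point.
  x = 29: open {26, 29} ∋ x has {26, 29} ∩ (A ∖ {29}) = ∅, so x is NOT a limit point.
Collecting: A' = ∅.


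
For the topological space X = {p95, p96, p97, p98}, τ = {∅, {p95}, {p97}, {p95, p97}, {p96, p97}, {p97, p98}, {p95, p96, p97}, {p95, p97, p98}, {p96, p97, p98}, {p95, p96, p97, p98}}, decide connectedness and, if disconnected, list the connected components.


(X, τ) is disconnected; components = [{p95}, {p96, p97, p98}].

Find clopen sets (U ∈ τ with X ∖ U ∈ τ):
  U = ∅, X ∖ U = {p95, p96, p97, p98} — both open, so U is clopen.
  U = {p95}, X ∖ U = {p96, p97, p98} — both open, so U is clopen.
  U = {p96, p97, p98}, X ∖ U = {p95} — both open, so U is clopen.
  U = {p95, p96, p97, p98}, X ∖ U = ∅ — both open, so U is clopen.
Nontrivial clopen(s) exist: e.g. {p96, p97, p98}. So (X, τ) is disconnected.
Compute connected components by grouping points that agree on all clopens:
  component: {p95}
  component: {p96, p97, p98}


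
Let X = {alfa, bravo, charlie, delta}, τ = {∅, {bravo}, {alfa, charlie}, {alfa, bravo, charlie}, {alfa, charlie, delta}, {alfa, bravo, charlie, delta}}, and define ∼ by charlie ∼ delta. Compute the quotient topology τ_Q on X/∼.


X/∼ = {[alfa], [bravo], [charlie=delta]}; |τ_Q| = 4.

Equivalence classes: [alfa], [bravo], [charlie=delta].
Quotient map π: X → X/∼ sends alfa ↦ [alfa], bravo ↦ [bravo], charlie ↦ [charlie=delta], delta ↦ [charlie=delta].
For each subset V ⊆ X/∼, compute π^{-1}(V) ⊆ X and check whether π^{-1}(V) ∈ τ. V is open in τ_Q iff π^{-1}(V) ∈ τ.
  V = {}: π^{-1}(V) = ∅ ∈ τ ✓.
  V = {[alfa]}: π^{-1}(V) = {alfa} ∉ τ ✗.
  V = {[bravo]}: π^{-1}(V) = {bravo} ∈ τ ✓.
  V = {[alfa], [bravo]}: π^{-1}(V) = {alfa, bravo} ∉ τ ✗.
  V = {[charlie=delta]}: π^{-1}(V) = {charlie, delta} ∉ τ ✗.
  V = {[alfa], [charlie=delta]}: π^{-1}(V) = {alfa, charlie, delta} ∈ τ ✓.
  V = {[bravo], [charlie=delta]}: π^{-1}(V) = {bravo, charlie, delta} ∉ τ ✗.
  V = {[alfa], [bravo], [charlie=delta]}: π^{-1}(V) = {alfa, bravo, charlie, delta} ∈ τ ✓.
Open sets in the quotient: τ_Q = {{}, {[bravo]}, {[alfa], [charlie=delta]}, {[alfa], [bravo], [charlie=delta]}} (4 elements).


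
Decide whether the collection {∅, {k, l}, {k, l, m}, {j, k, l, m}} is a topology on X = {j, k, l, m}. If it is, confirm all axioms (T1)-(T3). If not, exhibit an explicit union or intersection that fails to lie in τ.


τ IS a topology on X.

Axiom (T1): ∅ ∈ τ? Yes; X ∈ τ? Yes.
Axiom (T2/T3): check pairwise unions and intersections of members of τ.
All pairwise intersections and unions checked — each lies in τ. Therefore τ satisfies (T1), (T2), (T3): it IS a topology on X.


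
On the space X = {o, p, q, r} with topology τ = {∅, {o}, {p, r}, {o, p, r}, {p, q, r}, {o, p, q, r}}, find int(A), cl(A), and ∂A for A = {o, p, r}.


int(A) = {o, p, r}, cl(A) = {o, p, q, r}, ∂A = {q}.

Closed sets in (X, τ) are complements of opens:
  closed(X, τ) = {∅, {o}, {q}, {o, q}, {p, q, r}, {o, p, q, r}}.
int(A) = ⋃ {U ∈ τ : U ⊆ A}. Opens contained in A: ∅, {o}, {p, r}, {o, p, r}.
Taking the union of these: int(A) = {o, p, r}.
cl(A) = ⋂ {C closed : A ⊆ C}. Closed sets containing A: {o, p, q, r}.
Intersecting these: cl(A) = {o, p, q, r}.
∂A = cl(A) ∖ int(A) = {o, p, q, r} ∖ {o, p, r} = {q}.


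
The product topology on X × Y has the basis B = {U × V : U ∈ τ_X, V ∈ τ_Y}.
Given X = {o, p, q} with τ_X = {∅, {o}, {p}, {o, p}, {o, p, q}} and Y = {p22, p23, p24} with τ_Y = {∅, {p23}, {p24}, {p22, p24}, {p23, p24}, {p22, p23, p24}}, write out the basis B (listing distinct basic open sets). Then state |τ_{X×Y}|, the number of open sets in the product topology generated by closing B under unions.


Basis B = {∅ × ∅, {o} × {p23}, {o} × {p24}, {p} × {p23}, {p} × {p24}, {o} × {p22, p24}, {o} × {p23, p24}, {o, p} × {p23}, {o, p} × {p24}, {p} × {p22, p24}, {p} × {p23, p24}, {o} × {p22, p23, p24}, {o, p, q} × {p23}, {o, p, q} × {p24}, {p} × {p22, p23, p24}, {o, p} × {p22, p24}, {o, p} × {p23, p24}, {o, p} × {p22, p23, p24}, {o, p, q} × {p22, p24}, {o, p, q} × {p23, p24}, {o, p, q} × {p22, p23, p24}}; |τ_{X×Y}| = 70.

Enumerate products U × V with U ∈ τ_X, V ∈ τ_Y (deduplicated):
  ∅ × ∅ = {} (∅)
  {o} × {p23} = {(o,p23)}
  {o} × {p24} = {(o,p24)}
  {p} × {p23} = {(p,p23)}
  {p} × {p24} = {(p,p24)}
  {o} × {p22, p24} = {(o,p22), (o,p24)}
  {o} × {p23, p24} = {(o,p23), (o,p24)}
  {o, p} × {p23} = {(o,p23), (p,p23)}
  {o, p} × {p24} = {(o,p24), (p,p24)}
  {p} × {p22, p24} = {(p,p22), (p,p24)}
  {p} × {p23, p24} = {(p,p23), (p,p24)}
  {o} × {p22, p23, p24} = {(o,p22), (o,p23), (o,p24)}
  {o, p, q} × {p23} = {(o,p23), (p,p23), (q,p23)}
  {o, p, q} × {p24} = {(o,p24), (p,p24), (q,p24)}
  {p} × {p22, p23, p24} = {(p,p22), (p,p23), (p,p24)}
  {o, p} × {p22, p24} = {(o,p22), (o,p24), (p,p22), (p,p24)}
  {o, p} × {p23, p24} = {(o,p23), (o,p24), (p,p23), (p,p24)}
  {o, p} × {p22, p23, p24} = {(o,p22), (o,p23), (o,p24), (p,p22), (p,p23), (p,p24)}
  {o, p, q} × {p22, p24} = {(o,p22), (o,p24), (p,p22), (p,p24), (q,p22), (q,p24)}
  {o, p, q} × {p23, p24} = {(o,p23), (o,p24), (p,p23), (p,p24), (q,p23), (q,p24)}
  {o, p, q} × {p22, p23, p24} = {(o,p22), (o,p23), (o,p24), (p,p22), (p,p23), (p,p24), (q,p22), (q,p23), (q,p24)}
These 21 distinct sets form the basis B.
Close under arbitrary unions to get τ_{X×Y}; counting gives |τ_{X×Y}| = 70.


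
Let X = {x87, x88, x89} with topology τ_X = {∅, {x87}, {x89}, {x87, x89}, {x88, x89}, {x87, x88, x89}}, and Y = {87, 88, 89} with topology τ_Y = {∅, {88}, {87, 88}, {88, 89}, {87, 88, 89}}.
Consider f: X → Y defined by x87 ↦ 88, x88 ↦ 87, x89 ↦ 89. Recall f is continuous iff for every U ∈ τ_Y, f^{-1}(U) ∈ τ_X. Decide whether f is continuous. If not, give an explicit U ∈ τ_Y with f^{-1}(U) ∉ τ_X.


f is NOT continuous.

Compute f^{-1}(U) for each U ∈ τ_Y:
  U = ∅: f^{-1}(U) = ∅ ∈ τ_X ✓.
  U = {88}: f^{-1}(U) = {x87} ∈ τ_X ✓.
  U = {87, 88}: f^{-1}(U) = {x87, x88} ∉ τ_X ✗.
  U = {88, 89}: f^{-1}(U) = {x87, x89} ∈ τ_X ✓.
  U = {87, 88, 89}: f^{-1}(U) = {x87, x88, x89} ∈ τ_X ✓.
Found U = {87, 88} with f^{-1}(U) = {x87, x88} not in τ_X. Therefore f is NOT continuous.


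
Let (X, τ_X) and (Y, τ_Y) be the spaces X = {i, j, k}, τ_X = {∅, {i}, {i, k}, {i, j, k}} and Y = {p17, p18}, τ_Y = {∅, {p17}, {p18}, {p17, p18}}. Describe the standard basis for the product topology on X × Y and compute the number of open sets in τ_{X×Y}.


Basis B = {∅ × ∅, {i} × {p17}, {i} × {p18}, {i} × {p17, p18}, {i, k} × {p17}, {i, k} × {p18}, {i, j, k} × {p17}, {i, j, k} × {p18}, {i, k} × {p17, p18}, {i, j, k} × {p17, p18}}; |τ_{X×Y}| = 16.

Enumerate products U × V with U ∈ τ_X, V ∈ τ_Y (deduplicated):
  ∅ × ∅ = {} (∅)
  {i} × {p17} = {(i,p17)}
  {i} × {p18} = {(i,p18)}
  {i} × {p17, p18} = {(i,p17), (i,p18)}
  {i, k} × {p17} = {(i,p17), (k,p17)}
  {i, k} × {p18} = {(i,p18), (k,p18)}
  {i, j, k} × {p17} = {(i,p17), (j,p17), (k,p17)}
  {i, j, k} × {p18} = {(i,p18), (j,p18), (k,p18)}
  {i, k} × {p17, p18} = {(i,p17), (i,p18), (k,p17), (k,p18)}
  {i, j, k} × {p17, p18} = {(i,p17), (i,p18), (j,p17), (j,p18), (k,p17), (k,p18)}
These 10 distinct sets form the basis B.
Close under arbitrary unions to get τ_{X×Y}; counting gives |τ_{X×Y}| = 16.


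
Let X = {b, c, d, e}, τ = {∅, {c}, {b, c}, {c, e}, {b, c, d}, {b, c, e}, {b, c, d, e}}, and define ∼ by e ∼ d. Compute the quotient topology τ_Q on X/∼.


X/∼ = {[b], [c], [d=e]}; |τ_Q| = 4.

Equivalence classes: [b], [c], [d=e].
Quotient map π: X → X/∼ sends b ↦ [b], c ↦ [c], d ↦ [d=e], e ↦ [d=e].
For each subset V ⊆ X/∼, compute π^{-1}(V) ⊆ X and check whether π^{-1}(V) ∈ τ. V is open in τ_Q iff π^{-1}(V) ∈ τ.
  V = {}: π^{-1}(V) = ∅ ∈ τ ✓.
  V = {[b]}: π^{-1}(V) = {b} ∉ τ ✗.
  V = {[c]}: π^{-1}(V) = {c} ∈ τ ✓.
  V = {[b], [c]}: π^{-1}(V) = {b, c} ∈ τ ✓.
  V = {[d=e]}: π^{-1}(V) = {d, e} ∉ τ ✗.
  V = {[b], [d=e]}: π^{-1}(V) = {b, d, e} ∉ τ ✗.
  V = {[c], [d=e]}: π^{-1}(V) = {c, d, e} ∉ τ ✗.
  V = {[b], [c], [d=e]}: π^{-1}(V) = {b, c, d, e} ∈ τ ✓.
Open sets in the quotient: τ_Q = {{}, {[c]}, {[b], [c]}, {[b], [c], [d=e]}} (4 elements).


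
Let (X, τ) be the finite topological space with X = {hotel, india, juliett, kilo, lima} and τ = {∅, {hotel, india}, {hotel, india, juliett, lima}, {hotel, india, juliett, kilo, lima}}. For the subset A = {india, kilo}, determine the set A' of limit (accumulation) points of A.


A' = {hotel, juliett, kilo, lima}

For each x ∈ X, list the open sets U ∈ τ with x ∈ U, then check whether U ∩ (A ∖ {x}) ≠ ∅ for every such U.
  x = hotel: opens ∋ x are {hotel, india}, {hotel, india, juliett, lima}, {hotel, india, juliett, kilo, lima}; each meets A ∖ {hotel}, so x IS a limit point.
  x = india: open {hotel, india} ∋ x has {hotel, india} ∩ (A ∖ {india}) = ∅, so x is NOT a limit point.
  x = juliett: opens ∋ x are {hotel, india, juliett, lima}, {hotel, india, juliett, kilo, lima}; each meets A ∖ {juliett}, so x IS a limit point.
  x = kilo: opens ∋ x are {hotel, india, juliett, kilo, lima}; each meets A ∖ {kilo}, so x IS a limit point.
  x = lima: opens ∋ x are {hotel, india, juliett, lima}, {hotel, india, juliett, kilo, lima}; each meets A ∖ {lima}, so x IS a limit point.
Collecting: A' = {hotel, juliett, kilo, lima}.
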